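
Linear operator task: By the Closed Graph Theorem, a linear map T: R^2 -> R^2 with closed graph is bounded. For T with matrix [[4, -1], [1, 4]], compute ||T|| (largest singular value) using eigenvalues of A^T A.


A^T A = [[17, 0], [0, 17]]
trace(A^T A) = 34, det(A^T A) = 289
discriminant = 34^2 - 4*289 = 0
Largest eigenvalue of A^T A = (trace + sqrt(disc))/2 = 17.0000
||T|| = sqrt(17.0000) = 4.1231

4.1231


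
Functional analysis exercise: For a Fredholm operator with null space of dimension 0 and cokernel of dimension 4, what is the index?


The Fredholm index is defined as ind(T) = dim(ker T) - dim(coker T)
= 0 - 4
= -4

-4


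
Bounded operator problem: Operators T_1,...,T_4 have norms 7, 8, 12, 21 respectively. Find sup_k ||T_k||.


By the Uniform Boundedness Principle, the supremum of norms is finite.
sup_k ||T_k|| = max(7, 8, 12, 21) = 21

21


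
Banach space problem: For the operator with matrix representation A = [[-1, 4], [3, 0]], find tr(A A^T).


trace(A * A^T) = sum of squares of all entries
= (-1)^2 + 4^2 + 3^2 + 0^2
= 1 + 16 + 9 + 0
= 26

26


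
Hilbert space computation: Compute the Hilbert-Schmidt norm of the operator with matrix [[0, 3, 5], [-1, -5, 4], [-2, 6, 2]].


The Hilbert-Schmidt norm is sqrt(sum of squares of all entries).
Sum of squares = 0^2 + 3^2 + 5^2 + (-1)^2 + (-5)^2 + 4^2 + (-2)^2 + 6^2 + 2^2
= 0 + 9 + 25 + 1 + 25 + 16 + 4 + 36 + 4 = 120
||T||_HS = sqrt(120) = 10.9545

10.9545


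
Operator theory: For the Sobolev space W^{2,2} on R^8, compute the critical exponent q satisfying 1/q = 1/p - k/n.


Using the Sobolev embedding formula: 1/q = 1/p - k/n
1/q = 1/2 - 2/8 = 1/4
q = 1/(1/4) = 4

4.0000


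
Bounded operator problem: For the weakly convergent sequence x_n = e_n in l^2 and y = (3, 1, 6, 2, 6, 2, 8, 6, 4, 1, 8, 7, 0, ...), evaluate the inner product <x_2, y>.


x_2 = e_2 is the standard basis vector with 1 in position 2.
<x_2, y> = y_2 = 1
As n -> infinity, <x_n, y> -> 0, confirming weak convergence of (x_n) to 0.

1


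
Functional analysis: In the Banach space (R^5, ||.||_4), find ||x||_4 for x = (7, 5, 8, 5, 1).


The l^4 norm = (sum |x_i|^4)^(1/4)
Sum of 4th powers = 2401 + 625 + 4096 + 625 + 1 = 7748
||x||_4 = (7748)^(1/4) = 9.3820

9.3820


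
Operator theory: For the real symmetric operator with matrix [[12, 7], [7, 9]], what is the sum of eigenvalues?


For a self-adjoint (symmetric) matrix, the eigenvalues are real.
The sum of eigenvalues equals the trace of the matrix.
trace = 12 + 9 = 21

21


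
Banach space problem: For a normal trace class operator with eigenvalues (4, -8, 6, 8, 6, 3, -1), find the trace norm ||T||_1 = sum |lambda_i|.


For a normal operator, singular values equal |eigenvalues|.
Trace norm = sum |lambda_i| = 4 + 8 + 6 + 8 + 6 + 3 + 1
= 36

36


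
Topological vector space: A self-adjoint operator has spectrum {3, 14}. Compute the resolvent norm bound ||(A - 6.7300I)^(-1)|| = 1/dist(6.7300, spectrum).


dist(6.7300, {3, 14}) = min(|6.7300 - 3|, |6.7300 - 14|)
= min(3.7300, 7.2700) = 3.7300
Resolvent bound = 1/3.7300 = 0.2681

0.2681


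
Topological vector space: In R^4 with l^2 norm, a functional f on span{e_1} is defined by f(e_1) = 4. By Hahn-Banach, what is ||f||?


The norm of f is given by ||f|| = sup_{||x||=1} |f(x)|.
On span{e_1}, ||e_1|| = 1, so ||f|| = |f(e_1)| / ||e_1||
= |4| / 1 = 4.0000

4.0000


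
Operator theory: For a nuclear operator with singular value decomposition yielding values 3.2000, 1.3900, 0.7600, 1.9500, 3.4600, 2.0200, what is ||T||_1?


The nuclear norm is the sum of all singular values.
||T||_1 = 3.2000 + 1.3900 + 0.7600 + 1.9500 + 3.4600 + 2.0200
= 12.7800

12.7800


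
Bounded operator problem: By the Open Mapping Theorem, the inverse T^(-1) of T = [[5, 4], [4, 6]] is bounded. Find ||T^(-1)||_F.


det(T) = 5*6 - 4*4 = 14
T^(-1) = (1/14) * [[6, -4], [-4, 5]] = [[0.4286, -0.2857], [-0.2857, 0.3571]]
||T^(-1)||_F^2 = 0.4286^2 + (-0.2857)^2 + (-0.2857)^2 + 0.3571^2 = 0.4745
||T^(-1)||_F = sqrt(0.4745) = 0.6888

0.6888


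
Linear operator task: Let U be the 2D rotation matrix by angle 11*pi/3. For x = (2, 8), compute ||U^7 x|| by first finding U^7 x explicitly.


U is a rotation by theta = 11*pi/3
U^7 = rotation by 7*theta = 77*pi/3 = 5*pi/3 (mod 2*pi)
cos(5*pi/3) = 0.5000, sin(5*pi/3) = -0.8660
U^7 x = (0.5000 * 2 - -0.8660 * 8, -0.8660 * 2 + 0.5000 * 8)
= (7.9282, 2.2679)
||U^7 x|| = sqrt(7.9282^2 + 2.2679^2) = sqrt(68.0000) = 8.2462

8.2462


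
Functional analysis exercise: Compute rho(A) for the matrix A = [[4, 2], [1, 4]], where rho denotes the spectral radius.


For a 2x2 matrix, eigenvalues satisfy lambda^2 - (trace)*lambda + det = 0
trace = 4 + 4 = 8
det = 4*4 - 2*1 = 14
discriminant = 8^2 - 4*(14) = 8
spectral radius = max |eigenvalue| = 5.4142

5.4142


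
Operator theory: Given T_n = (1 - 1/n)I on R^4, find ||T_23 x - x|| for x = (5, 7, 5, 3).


T_23 x - x = (1 - 1/23)x - x = -x/23
||x|| = sqrt(108) = 10.3923
||T_23 x - x|| = ||x||/23 = 10.3923/23 = 0.4518

0.4518


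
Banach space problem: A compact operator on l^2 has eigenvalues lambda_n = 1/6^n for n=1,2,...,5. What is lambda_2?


The eigenvalue formula gives lambda_2 = 1/6^2
= 1/36
= 0.0278

0.0278


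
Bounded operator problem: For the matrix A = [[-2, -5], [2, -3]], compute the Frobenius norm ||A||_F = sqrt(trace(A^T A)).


||A||_F^2 = sum a_ij^2
= (-2)^2 + (-5)^2 + 2^2 + (-3)^2
= 4 + 25 + 4 + 9 = 42
||A||_F = sqrt(42) = 6.4807

6.4807


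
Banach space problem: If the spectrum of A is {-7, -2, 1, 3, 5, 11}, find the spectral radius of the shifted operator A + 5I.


Spectrum of A + 5I = {-2, 3, 6, 8, 10, 16}
Spectral radius = max |lambda| over the shifted spectrum
= max(2, 3, 6, 8, 10, 16) = 16

16


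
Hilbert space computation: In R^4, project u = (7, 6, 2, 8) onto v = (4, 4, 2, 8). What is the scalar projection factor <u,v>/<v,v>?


Computing <u,v> = 7*4 + 6*4 + 2*2 + 8*8 = 120
Computing <v,v> = 4^2 + 4^2 + 2^2 + 8^2 = 100
Projection coefficient = 120/100 = 1.2000

1.2000


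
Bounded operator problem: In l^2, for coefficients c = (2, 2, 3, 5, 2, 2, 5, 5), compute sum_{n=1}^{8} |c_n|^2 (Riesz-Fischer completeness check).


sum |c_n|^2 = 2^2 + 2^2 + 3^2 + 5^2 + 2^2 + 2^2 + 5^2 + 5^2
= 4 + 4 + 9 + 25 + 4 + 4 + 25 + 25
= 100

100


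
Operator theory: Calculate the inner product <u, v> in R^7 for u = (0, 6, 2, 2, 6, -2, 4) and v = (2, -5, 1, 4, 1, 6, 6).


Computing the standard inner product <u, v> = sum u_i * v_i
= 0*2 + 6*-5 + 2*1 + 2*4 + 6*1 + -2*6 + 4*6
= 0 + -30 + 2 + 8 + 6 + -12 + 24
= -2

-2


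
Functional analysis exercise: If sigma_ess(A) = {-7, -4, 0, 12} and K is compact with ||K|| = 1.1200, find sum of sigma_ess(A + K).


By Weyl's theorem, the essential spectrum is invariant under compact perturbations.
sigma_ess(A + K) = sigma_ess(A) = {-7, -4, 0, 12}
Sum = -7 + -4 + 0 + 12 = 1

1


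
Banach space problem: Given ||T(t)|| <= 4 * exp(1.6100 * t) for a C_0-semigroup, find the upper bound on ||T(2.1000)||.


||T(2.1000)|| <= 4 * exp(1.6100 * 2.1000)
= 4 * exp(3.3810)
= 4 * 29.4002
= 117.6006

117.6006


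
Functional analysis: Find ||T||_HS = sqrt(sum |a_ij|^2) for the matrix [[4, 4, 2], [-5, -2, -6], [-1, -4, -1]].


The Hilbert-Schmidt norm is sqrt(sum of squares of all entries).
Sum of squares = 4^2 + 4^2 + 2^2 + (-5)^2 + (-2)^2 + (-6)^2 + (-1)^2 + (-4)^2 + (-1)^2
= 16 + 16 + 4 + 25 + 4 + 36 + 1 + 16 + 1 = 119
||T||_HS = sqrt(119) = 10.9087

10.9087


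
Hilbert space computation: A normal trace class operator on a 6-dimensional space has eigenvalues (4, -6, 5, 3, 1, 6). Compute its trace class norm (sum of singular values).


For a normal operator, singular values equal |eigenvalues|.
Trace norm = sum |lambda_i| = 4 + 6 + 5 + 3 + 1 + 6
= 25

25


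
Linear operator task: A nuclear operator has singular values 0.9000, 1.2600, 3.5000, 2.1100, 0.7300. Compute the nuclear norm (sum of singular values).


The nuclear norm is the sum of all singular values.
||T||_1 = 0.9000 + 1.2600 + 3.5000 + 2.1100 + 0.7300
= 8.5000

8.5000


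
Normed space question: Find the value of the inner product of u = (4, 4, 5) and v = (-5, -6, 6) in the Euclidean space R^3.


Computing the standard inner product <u, v> = sum u_i * v_i
= 4*-5 + 4*-6 + 5*6
= -20 + -24 + 30
= -14

-14


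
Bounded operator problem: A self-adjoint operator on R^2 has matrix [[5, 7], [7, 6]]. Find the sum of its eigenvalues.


For a self-adjoint (symmetric) matrix, the eigenvalues are real.
The sum of eigenvalues equals the trace of the matrix.
trace = 5 + 6 = 11

11


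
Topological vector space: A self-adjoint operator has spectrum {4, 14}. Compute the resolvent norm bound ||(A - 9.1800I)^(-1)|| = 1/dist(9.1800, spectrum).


dist(9.1800, {4, 14}) = min(|9.1800 - 4|, |9.1800 - 14|)
= min(5.1800, 4.8200) = 4.8200
Resolvent bound = 1/4.8200 = 0.2075

0.2075


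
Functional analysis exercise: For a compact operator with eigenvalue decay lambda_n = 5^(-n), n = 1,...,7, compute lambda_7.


The eigenvalue formula gives lambda_7 = 1/5^7
= 1/78125
= 1.2800e-05

1.2800e-05


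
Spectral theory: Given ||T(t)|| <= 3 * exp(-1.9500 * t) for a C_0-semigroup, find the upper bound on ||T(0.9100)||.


||T(0.9100)|| <= 3 * exp(-1.9500 * 0.9100)
= 3 * exp(-1.7745)
= 3 * 0.1696
= 0.5087

0.5087


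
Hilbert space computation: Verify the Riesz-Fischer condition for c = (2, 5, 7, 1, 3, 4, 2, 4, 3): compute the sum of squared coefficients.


sum |c_n|^2 = 2^2 + 5^2 + 7^2 + 1^2 + 3^2 + 4^2 + 2^2 + 4^2 + 3^2
= 4 + 25 + 49 + 1 + 9 + 16 + 4 + 16 + 9
= 133

133


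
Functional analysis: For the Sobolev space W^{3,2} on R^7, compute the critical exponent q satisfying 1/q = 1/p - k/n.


Using the Sobolev embedding formula: 1/q = 1/p - k/n
1/q = 1/2 - 3/7 = 1/14
q = 1/(1/14) = 14

14.0000


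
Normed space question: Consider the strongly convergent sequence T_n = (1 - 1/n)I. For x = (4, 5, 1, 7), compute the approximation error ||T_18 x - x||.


T_18 x - x = (1 - 1/18)x - x = -x/18
||x|| = sqrt(91) = 9.5394
||T_18 x - x|| = ||x||/18 = 9.5394/18 = 0.5300

0.5300


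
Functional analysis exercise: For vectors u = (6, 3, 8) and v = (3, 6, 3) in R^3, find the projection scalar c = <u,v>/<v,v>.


Computing <u,v> = 6*3 + 3*6 + 8*3 = 60
Computing <v,v> = 3^2 + 6^2 + 3^2 = 54
Projection coefficient = 60/54 = 1.1111

1.1111


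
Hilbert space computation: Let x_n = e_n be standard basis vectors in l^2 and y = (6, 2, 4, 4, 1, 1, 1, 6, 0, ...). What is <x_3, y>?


x_3 = e_3 is the standard basis vector with 1 in position 3.
<x_3, y> = y_3 = 4
As n -> infinity, <x_n, y> -> 0, confirming weak convergence of (x_n) to 0.

4


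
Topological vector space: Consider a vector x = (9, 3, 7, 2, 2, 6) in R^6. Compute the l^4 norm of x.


The l^4 norm = (sum |x_i|^4)^(1/4)
Sum of 4th powers = 6561 + 81 + 2401 + 16 + 16 + 1296 = 10371
||x||_4 = (10371)^(1/4) = 10.0915

10.0915


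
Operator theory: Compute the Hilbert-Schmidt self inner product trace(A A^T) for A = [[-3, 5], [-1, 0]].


trace(A * A^T) = sum of squares of all entries
= (-3)^2 + 5^2 + (-1)^2 + 0^2
= 9 + 25 + 1 + 0
= 35

35


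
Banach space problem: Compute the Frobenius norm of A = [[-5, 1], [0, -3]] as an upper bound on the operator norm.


||A||_F^2 = sum a_ij^2
= (-5)^2 + 1^2 + 0^2 + (-3)^2
= 25 + 1 + 0 + 9 = 35
||A||_F = sqrt(35) = 5.9161

5.9161


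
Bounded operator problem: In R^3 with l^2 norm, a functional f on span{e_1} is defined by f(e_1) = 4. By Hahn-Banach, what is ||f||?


The norm of f is given by ||f|| = sup_{||x||=1} |f(x)|.
On span{e_1}, ||e_1|| = 1, so ||f|| = |f(e_1)| / ||e_1||
= |4| / 1 = 4.0000

4.0000


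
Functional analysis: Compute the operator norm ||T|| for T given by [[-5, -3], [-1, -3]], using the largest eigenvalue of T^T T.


A^T A = [[26, 18], [18, 18]]
trace(A^T A) = 44, det(A^T A) = 144
discriminant = 44^2 - 4*144 = 1360
Largest eigenvalue of A^T A = (trace + sqrt(disc))/2 = 40.4391
||T|| = sqrt(40.4391) = 6.3592

6.3592


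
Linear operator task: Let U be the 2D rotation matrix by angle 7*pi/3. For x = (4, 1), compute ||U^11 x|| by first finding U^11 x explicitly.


U is a rotation by theta = 7*pi/3
U^11 = rotation by 11*theta = 77*pi/3 = 5*pi/3 (mod 2*pi)
cos(5*pi/3) = 0.5000, sin(5*pi/3) = -0.8660
U^11 x = (0.5000 * 4 - -0.8660 * 1, -0.8660 * 4 + 0.5000 * 1)
= (2.8660, -2.9641)
||U^11 x|| = sqrt(2.8660^2 + (-2.9641)^2) = sqrt(17.0000) = 4.1231

4.1231


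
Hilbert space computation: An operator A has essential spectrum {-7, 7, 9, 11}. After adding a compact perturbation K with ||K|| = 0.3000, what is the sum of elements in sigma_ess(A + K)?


By Weyl's theorem, the essential spectrum is invariant under compact perturbations.
sigma_ess(A + K) = sigma_ess(A) = {-7, 7, 9, 11}
Sum = -7 + 7 + 9 + 11 = 20

20


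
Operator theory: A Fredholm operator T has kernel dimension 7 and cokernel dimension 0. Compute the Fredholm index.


The Fredholm index is defined as ind(T) = dim(ker T) - dim(coker T)
= 7 - 0
= 7

7


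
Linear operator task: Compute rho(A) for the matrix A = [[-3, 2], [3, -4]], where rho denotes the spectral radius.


For a 2x2 matrix, eigenvalues satisfy lambda^2 - (trace)*lambda + det = 0
trace = -3 + -4 = -7
det = -3*-4 - 2*3 = 6
discriminant = (-7)^2 - 4*(6) = 25
spectral radius = max |eigenvalue| = 6.0000

6.0000


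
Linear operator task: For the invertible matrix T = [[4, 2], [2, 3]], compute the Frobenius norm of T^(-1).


det(T) = 4*3 - 2*2 = 8
T^(-1) = (1/8) * [[3, -2], [-2, 4]] = [[0.3750, -0.2500], [-0.2500, 0.5000]]
||T^(-1)||_F^2 = 0.3750^2 + (-0.2500)^2 + (-0.2500)^2 + 0.5000^2 = 0.5156
||T^(-1)||_F = sqrt(0.5156) = 0.7181

0.7181


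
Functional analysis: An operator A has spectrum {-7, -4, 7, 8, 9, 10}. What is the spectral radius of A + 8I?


Spectrum of A + 8I = {1, 4, 15, 16, 17, 18}
Spectral radius = max |lambda| over the shifted spectrum
= max(1, 4, 15, 16, 17, 18) = 18

18


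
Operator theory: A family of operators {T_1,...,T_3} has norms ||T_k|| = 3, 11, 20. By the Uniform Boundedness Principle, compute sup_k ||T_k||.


By the Uniform Boundedness Principle, the supremum of norms is finite.
sup_k ||T_k|| = max(3, 11, 20) = 20

20


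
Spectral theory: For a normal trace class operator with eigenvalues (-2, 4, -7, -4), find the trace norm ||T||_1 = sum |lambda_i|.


For a normal operator, singular values equal |eigenvalues|.
Trace norm = sum |lambda_i| = 2 + 4 + 7 + 4
= 17

17


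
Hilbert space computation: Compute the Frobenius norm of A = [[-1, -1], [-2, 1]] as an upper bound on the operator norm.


||A||_F^2 = sum a_ij^2
= (-1)^2 + (-1)^2 + (-2)^2 + 1^2
= 1 + 1 + 4 + 1 = 7
||A||_F = sqrt(7) = 2.6458

2.6458


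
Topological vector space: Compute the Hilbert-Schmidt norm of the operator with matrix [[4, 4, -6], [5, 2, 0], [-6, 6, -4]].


The Hilbert-Schmidt norm is sqrt(sum of squares of all entries).
Sum of squares = 4^2 + 4^2 + (-6)^2 + 5^2 + 2^2 + 0^2 + (-6)^2 + 6^2 + (-4)^2
= 16 + 16 + 36 + 25 + 4 + 0 + 36 + 36 + 16 = 185
||T||_HS = sqrt(185) = 13.6015

13.6015


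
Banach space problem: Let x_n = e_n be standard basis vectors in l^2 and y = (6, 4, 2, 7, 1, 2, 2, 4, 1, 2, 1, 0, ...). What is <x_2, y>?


x_2 = e_2 is the standard basis vector with 1 in position 2.
<x_2, y> = y_2 = 4
As n -> infinity, <x_n, y> -> 0, confirming weak convergence of (x_n) to 0.

4


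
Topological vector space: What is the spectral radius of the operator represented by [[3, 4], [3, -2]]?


For a 2x2 matrix, eigenvalues satisfy lambda^2 - (trace)*lambda + det = 0
trace = 3 + -2 = 1
det = 3*-2 - 4*3 = -18
discriminant = 1^2 - 4*(-18) = 73
spectral radius = max |eigenvalue| = 4.7720

4.7720


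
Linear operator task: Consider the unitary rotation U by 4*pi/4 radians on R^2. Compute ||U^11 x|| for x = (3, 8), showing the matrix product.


U is a rotation by theta = 4*pi/4
U^11 = rotation by 11*theta = 44*pi/4 = 4*pi/4 (mod 2*pi)
cos(4*pi/4) = -1.0000, sin(4*pi/4) = 0.0000
U^11 x = (-1.0000 * 3 - 0.0000 * 8, 0.0000 * 3 + -1.0000 * 8)
= (-3.0000, -8.0000)
||U^11 x|| = sqrt((-3.0000)^2 + (-8.0000)^2) = sqrt(73.0000) = 8.5440

8.5440


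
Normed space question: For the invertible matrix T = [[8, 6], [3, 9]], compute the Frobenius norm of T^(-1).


det(T) = 8*9 - 6*3 = 54
T^(-1) = (1/54) * [[9, -6], [-3, 8]] = [[0.1667, -0.1111], [-0.0556, 0.1481]]
||T^(-1)||_F^2 = 0.1667^2 + (-0.1111)^2 + (-0.0556)^2 + 0.1481^2 = 0.0652
||T^(-1)||_F = sqrt(0.0652) = 0.2553

0.2553


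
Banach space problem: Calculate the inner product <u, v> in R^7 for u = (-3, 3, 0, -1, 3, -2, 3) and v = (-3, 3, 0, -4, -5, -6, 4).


Computing the standard inner product <u, v> = sum u_i * v_i
= -3*-3 + 3*3 + 0*0 + -1*-4 + 3*-5 + -2*-6 + 3*4
= 9 + 9 + 0 + 4 + -15 + 12 + 12
= 31

31


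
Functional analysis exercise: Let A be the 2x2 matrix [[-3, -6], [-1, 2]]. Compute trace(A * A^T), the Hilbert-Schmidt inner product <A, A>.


trace(A * A^T) = sum of squares of all entries
= (-3)^2 + (-6)^2 + (-1)^2 + 2^2
= 9 + 36 + 1 + 4
= 50

50


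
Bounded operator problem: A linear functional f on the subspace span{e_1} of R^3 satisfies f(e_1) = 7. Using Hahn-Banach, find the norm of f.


The norm of f is given by ||f|| = sup_{||x||=1} |f(x)|.
On span{e_1}, ||e_1|| = 1, so ||f|| = |f(e_1)| / ||e_1||
= |7| / 1 = 7.0000

7.0000


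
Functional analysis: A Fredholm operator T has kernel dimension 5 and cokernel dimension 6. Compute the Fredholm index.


The Fredholm index is defined as ind(T) = dim(ker T) - dim(coker T)
= 5 - 6
= -1

-1


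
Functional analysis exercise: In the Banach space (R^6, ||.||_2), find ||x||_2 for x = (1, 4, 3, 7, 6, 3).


The l^2 norm = (sum |x_i|^2)^(1/2)
Sum of 2th powers = 1 + 16 + 9 + 49 + 36 + 9 = 120
||x||_2 = (120)^(1/2) = 10.9545

10.9545


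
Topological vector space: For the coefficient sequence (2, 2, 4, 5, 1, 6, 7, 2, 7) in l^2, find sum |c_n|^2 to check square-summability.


sum |c_n|^2 = 2^2 + 2^2 + 4^2 + 5^2 + 1^2 + 6^2 + 7^2 + 2^2 + 7^2
= 4 + 4 + 16 + 25 + 1 + 36 + 49 + 4 + 49
= 188

188


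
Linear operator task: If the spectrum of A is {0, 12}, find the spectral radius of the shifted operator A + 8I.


Spectrum of A + 8I = {8, 20}
Spectral radius = max |lambda| over the shifted spectrum
= max(8, 20) = 20

20


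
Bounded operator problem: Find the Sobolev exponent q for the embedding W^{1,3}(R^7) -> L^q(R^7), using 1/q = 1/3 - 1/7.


Using the Sobolev embedding formula: 1/q = 1/p - k/n
1/q = 1/3 - 1/7 = 4/21
q = 1/(4/21) = 21/4 = 5.2500

5.2500


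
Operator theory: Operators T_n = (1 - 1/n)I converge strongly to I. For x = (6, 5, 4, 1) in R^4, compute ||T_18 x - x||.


T_18 x - x = (1 - 1/18)x - x = -x/18
||x|| = sqrt(78) = 8.8318
||T_18 x - x|| = ||x||/18 = 8.8318/18 = 0.4907

0.4907


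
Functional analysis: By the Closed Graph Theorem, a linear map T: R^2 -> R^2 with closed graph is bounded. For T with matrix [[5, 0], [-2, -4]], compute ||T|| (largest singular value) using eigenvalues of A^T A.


A^T A = [[29, 8], [8, 16]]
trace(A^T A) = 45, det(A^T A) = 400
discriminant = 45^2 - 4*400 = 425
Largest eigenvalue of A^T A = (trace + sqrt(disc))/2 = 32.8078
||T|| = sqrt(32.8078) = 5.7278

5.7278


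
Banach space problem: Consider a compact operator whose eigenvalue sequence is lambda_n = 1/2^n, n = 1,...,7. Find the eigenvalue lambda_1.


The eigenvalue formula gives lambda_1 = 1/2^1
= 1/2
= 0.5000

0.5000


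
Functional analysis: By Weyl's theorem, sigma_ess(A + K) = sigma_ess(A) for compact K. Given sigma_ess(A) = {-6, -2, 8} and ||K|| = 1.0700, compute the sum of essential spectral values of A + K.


By Weyl's theorem, the essential spectrum is invariant under compact perturbations.
sigma_ess(A + K) = sigma_ess(A) = {-6, -2, 8}
Sum = -6 + -2 + 8 = 0

0


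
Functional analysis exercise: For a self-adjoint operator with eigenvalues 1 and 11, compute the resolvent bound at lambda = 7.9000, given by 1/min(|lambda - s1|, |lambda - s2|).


dist(7.9000, {1, 11}) = min(|7.9000 - 1|, |7.9000 - 11|)
= min(6.9000, 3.1000) = 3.1000
Resolvent bound = 1/3.1000 = 0.3226

0.3226


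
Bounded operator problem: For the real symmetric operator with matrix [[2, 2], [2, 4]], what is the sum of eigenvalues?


For a self-adjoint (symmetric) matrix, the eigenvalues are real.
The sum of eigenvalues equals the trace of the matrix.
trace = 2 + 4 = 6

6


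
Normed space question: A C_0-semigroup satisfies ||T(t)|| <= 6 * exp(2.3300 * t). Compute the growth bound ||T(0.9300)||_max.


||T(0.9300)|| <= 6 * exp(2.3300 * 0.9300)
= 6 * exp(2.1669)
= 6 * 8.7312
= 52.3871

52.3871


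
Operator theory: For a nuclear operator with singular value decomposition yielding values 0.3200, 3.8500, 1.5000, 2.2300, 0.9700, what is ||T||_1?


The nuclear norm is the sum of all singular values.
||T||_1 = 0.3200 + 3.8500 + 1.5000 + 2.2300 + 0.9700
= 8.8700

8.8700


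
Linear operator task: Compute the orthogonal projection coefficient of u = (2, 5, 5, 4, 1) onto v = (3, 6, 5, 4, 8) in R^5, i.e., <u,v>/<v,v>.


Computing <u,v> = 2*3 + 5*6 + 5*5 + 4*4 + 1*8 = 85
Computing <v,v> = 3^2 + 6^2 + 5^2 + 4^2 + 8^2 = 150
Projection coefficient = 85/150 = 0.5667

0.5667


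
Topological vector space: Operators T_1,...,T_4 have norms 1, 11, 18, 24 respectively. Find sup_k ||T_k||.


By the Uniform Boundedness Principle, the supremum of norms is finite.
sup_k ||T_k|| = max(1, 11, 18, 24) = 24

24


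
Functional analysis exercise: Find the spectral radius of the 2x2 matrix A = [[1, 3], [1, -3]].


For a 2x2 matrix, eigenvalues satisfy lambda^2 - (trace)*lambda + det = 0
trace = 1 + -3 = -2
det = 1*-3 - 3*1 = -6
discriminant = (-2)^2 - 4*(-6) = 28
spectral radius = max |eigenvalue| = 3.6458

3.6458


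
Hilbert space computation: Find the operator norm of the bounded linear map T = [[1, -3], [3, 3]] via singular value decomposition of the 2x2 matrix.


A^T A = [[10, 6], [6, 18]]
trace(A^T A) = 28, det(A^T A) = 144
discriminant = 28^2 - 4*144 = 208
Largest eigenvalue of A^T A = (trace + sqrt(disc))/2 = 21.2111
||T|| = sqrt(21.2111) = 4.6056

4.6056


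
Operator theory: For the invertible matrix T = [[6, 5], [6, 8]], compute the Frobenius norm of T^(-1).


det(T) = 6*8 - 5*6 = 18
T^(-1) = (1/18) * [[8, -5], [-6, 6]] = [[0.4444, -0.2778], [-0.3333, 0.3333]]
||T^(-1)||_F^2 = 0.4444^2 + (-0.2778)^2 + (-0.3333)^2 + 0.3333^2 = 0.4969
||T^(-1)||_F = sqrt(0.4969) = 0.7049

0.7049


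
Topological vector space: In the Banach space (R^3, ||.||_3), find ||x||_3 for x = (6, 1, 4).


The l^3 norm = (sum |x_i|^3)^(1/3)
Sum of 3th powers = 216 + 1 + 64 = 281
||x||_3 = (281)^(1/3) = 6.5499

6.5499


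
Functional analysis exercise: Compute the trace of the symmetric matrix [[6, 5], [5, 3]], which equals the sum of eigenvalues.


For a self-adjoint (symmetric) matrix, the eigenvalues are real.
The sum of eigenvalues equals the trace of the matrix.
trace = 6 + 3 = 9

9


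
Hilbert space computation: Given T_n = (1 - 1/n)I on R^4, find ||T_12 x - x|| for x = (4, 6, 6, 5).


T_12 x - x = (1 - 1/12)x - x = -x/12
||x|| = sqrt(113) = 10.6301
||T_12 x - x|| = ||x||/12 = 10.6301/12 = 0.8858

0.8858


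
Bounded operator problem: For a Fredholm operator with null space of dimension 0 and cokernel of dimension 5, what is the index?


The Fredholm index is defined as ind(T) = dim(ker T) - dim(coker T)
= 0 - 5
= -5

-5


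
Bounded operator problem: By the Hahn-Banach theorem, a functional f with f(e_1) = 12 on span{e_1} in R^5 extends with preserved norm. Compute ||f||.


The norm of f is given by ||f|| = sup_{||x||=1} |f(x)|.
On span{e_1}, ||e_1|| = 1, so ||f|| = |f(e_1)| / ||e_1||
= |12| / 1 = 12.0000

12.0000


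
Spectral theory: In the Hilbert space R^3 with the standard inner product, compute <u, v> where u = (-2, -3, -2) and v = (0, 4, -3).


Computing the standard inner product <u, v> = sum u_i * v_i
= -2*0 + -3*4 + -2*-3
= 0 + -12 + 6
= -6

-6


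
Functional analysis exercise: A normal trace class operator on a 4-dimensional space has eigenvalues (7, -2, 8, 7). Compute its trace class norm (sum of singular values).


For a normal operator, singular values equal |eigenvalues|.
Trace norm = sum |lambda_i| = 7 + 2 + 8 + 7
= 24

24


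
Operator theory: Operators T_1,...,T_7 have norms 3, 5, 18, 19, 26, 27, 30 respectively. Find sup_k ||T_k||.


By the Uniform Boundedness Principle, the supremum of norms is finite.
sup_k ||T_k|| = max(3, 5, 18, 19, 26, 27, 30) = 30

30


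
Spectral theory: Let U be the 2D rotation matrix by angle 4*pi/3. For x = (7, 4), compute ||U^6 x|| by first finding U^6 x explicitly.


U is a rotation by theta = 4*pi/3
U^6 = rotation by 6*theta = 24*pi/3 = 0*pi/3 (mod 2*pi)
cos(0*pi/3) = 1.0000, sin(0*pi/3) = 0.0000
U^6 x = (1.0000 * 7 - 0.0000 * 4, 0.0000 * 7 + 1.0000 * 4)
= (7.0000, 4.0000)
||U^6 x|| = sqrt(7.0000^2 + 4.0000^2) = sqrt(65.0000) = 8.0623

8.0623


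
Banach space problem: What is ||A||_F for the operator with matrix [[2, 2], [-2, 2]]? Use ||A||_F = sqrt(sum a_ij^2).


||A||_F^2 = sum a_ij^2
= 2^2 + 2^2 + (-2)^2 + 2^2
= 4 + 4 + 4 + 4 = 16
||A||_F = sqrt(16) = 4.0000

4.0000


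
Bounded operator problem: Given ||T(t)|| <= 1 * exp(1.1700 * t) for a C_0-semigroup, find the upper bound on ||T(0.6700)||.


||T(0.6700)|| <= 1 * exp(1.1700 * 0.6700)
= 1 * exp(0.7839)
= 1 * 2.1900
= 2.1900

2.1900


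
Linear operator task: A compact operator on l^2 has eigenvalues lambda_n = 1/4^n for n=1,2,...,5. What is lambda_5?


The eigenvalue formula gives lambda_5 = 1/4^5
= 1/1024
= 9.7656e-04

9.7656e-04


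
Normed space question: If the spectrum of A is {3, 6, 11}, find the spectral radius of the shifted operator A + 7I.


Spectrum of A + 7I = {10, 13, 18}
Spectral radius = max |lambda| over the shifted spectrum
= max(10, 13, 18) = 18

18


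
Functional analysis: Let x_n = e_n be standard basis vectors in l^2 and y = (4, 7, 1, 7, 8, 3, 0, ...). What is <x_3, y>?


x_3 = e_3 is the standard basis vector with 1 in position 3.
<x_3, y> = y_3 = 1
As n -> infinity, <x_n, y> -> 0, confirming weak convergence of (x_n) to 0.

1


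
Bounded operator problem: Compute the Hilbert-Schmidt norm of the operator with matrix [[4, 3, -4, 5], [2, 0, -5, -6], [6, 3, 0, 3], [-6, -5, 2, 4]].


The Hilbert-Schmidt norm is sqrt(sum of squares of all entries).
Sum of squares = 4^2 + 3^2 + (-4)^2 + 5^2 + 2^2 + 0^2 + (-5)^2 + (-6)^2 + 6^2 + 3^2 + 0^2 + 3^2 + (-6)^2 + (-5)^2 + 2^2 + 4^2
= 16 + 9 + 16 + 25 + 4 + 0 + 25 + 36 + 36 + 9 + 0 + 9 + 36 + 25 + 4 + 16 = 266
||T||_HS = sqrt(266) = 16.3095

16.3095


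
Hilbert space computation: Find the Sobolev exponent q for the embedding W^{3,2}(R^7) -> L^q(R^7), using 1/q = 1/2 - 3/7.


Using the Sobolev embedding formula: 1/q = 1/p - k/n
1/q = 1/2 - 3/7 = 1/14
q = 1/(1/14) = 14

14.0000


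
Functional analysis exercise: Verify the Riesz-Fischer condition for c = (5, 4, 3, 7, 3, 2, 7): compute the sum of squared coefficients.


sum |c_n|^2 = 5^2 + 4^2 + 3^2 + 7^2 + 3^2 + 2^2 + 7^2
= 25 + 16 + 9 + 49 + 9 + 4 + 49
= 161

161


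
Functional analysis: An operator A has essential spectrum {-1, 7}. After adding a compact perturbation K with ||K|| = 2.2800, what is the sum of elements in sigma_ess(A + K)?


By Weyl's theorem, the essential spectrum is invariant under compact perturbations.
sigma_ess(A + K) = sigma_ess(A) = {-1, 7}
Sum = -1 + 7 = 6

6


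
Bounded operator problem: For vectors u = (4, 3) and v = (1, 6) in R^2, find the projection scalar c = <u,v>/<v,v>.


Computing <u,v> = 4*1 + 3*6 = 22
Computing <v,v> = 1^2 + 6^2 = 37
Projection coefficient = 22/37 = 0.5946

0.5946


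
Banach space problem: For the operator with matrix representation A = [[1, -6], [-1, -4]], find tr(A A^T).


trace(A * A^T) = sum of squares of all entries
= 1^2 + (-6)^2 + (-1)^2 + (-4)^2
= 1 + 36 + 1 + 16
= 54

54


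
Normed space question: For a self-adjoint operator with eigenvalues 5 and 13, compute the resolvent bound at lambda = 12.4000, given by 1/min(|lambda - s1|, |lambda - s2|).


dist(12.4000, {5, 13}) = min(|12.4000 - 5|, |12.4000 - 13|)
= min(7.4000, 0.6000) = 0.6000
Resolvent bound = 1/0.6000 = 1.6667

1.6667


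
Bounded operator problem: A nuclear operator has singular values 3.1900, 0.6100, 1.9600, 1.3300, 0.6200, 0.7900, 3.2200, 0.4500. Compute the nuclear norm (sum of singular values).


The nuclear norm is the sum of all singular values.
||T||_1 = 3.1900 + 0.6100 + 1.9600 + 1.3300 + 0.6200 + 0.7900 + 3.2200 + 0.4500
= 12.1700

12.1700


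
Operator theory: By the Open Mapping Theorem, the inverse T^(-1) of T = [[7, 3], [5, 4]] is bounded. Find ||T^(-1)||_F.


det(T) = 7*4 - 3*5 = 13
T^(-1) = (1/13) * [[4, -3], [-5, 7]] = [[0.3077, -0.2308], [-0.3846, 0.5385]]
||T^(-1)||_F^2 = 0.3077^2 + (-0.2308)^2 + (-0.3846)^2 + 0.5385^2 = 0.5858
||T^(-1)||_F = sqrt(0.5858) = 0.7654

0.7654


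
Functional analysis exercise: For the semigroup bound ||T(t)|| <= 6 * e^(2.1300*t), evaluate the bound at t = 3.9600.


||T(3.9600)|| <= 6 * exp(2.1300 * 3.9600)
= 6 * exp(8.4348)
= 6 * 4604.5490
= 27627.2938

27627.2938


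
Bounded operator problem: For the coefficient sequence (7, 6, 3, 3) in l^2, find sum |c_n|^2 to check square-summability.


sum |c_n|^2 = 7^2 + 6^2 + 3^2 + 3^2
= 49 + 36 + 9 + 9
= 103

103


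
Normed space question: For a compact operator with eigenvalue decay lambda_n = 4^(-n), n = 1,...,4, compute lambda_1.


The eigenvalue formula gives lambda_1 = 1/4^1
= 1/4
= 0.2500

0.2500


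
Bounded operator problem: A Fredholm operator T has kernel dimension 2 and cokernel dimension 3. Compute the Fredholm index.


The Fredholm index is defined as ind(T) = dim(ker T) - dim(coker T)
= 2 - 3
= -1

-1


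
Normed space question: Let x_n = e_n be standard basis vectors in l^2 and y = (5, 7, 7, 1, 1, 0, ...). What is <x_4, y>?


x_4 = e_4 is the standard basis vector with 1 in position 4.
<x_4, y> = y_4 = 1
As n -> infinity, <x_n, y> -> 0, confirming weak convergence of (x_n) to 0.

1


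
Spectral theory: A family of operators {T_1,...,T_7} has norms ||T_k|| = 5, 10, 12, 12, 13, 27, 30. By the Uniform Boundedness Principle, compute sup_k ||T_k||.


By the Uniform Boundedness Principle, the supremum of norms is finite.
sup_k ||T_k|| = max(5, 10, 12, 12, 13, 27, 30) = 30

30


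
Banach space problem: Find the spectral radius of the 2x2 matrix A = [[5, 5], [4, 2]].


For a 2x2 matrix, eigenvalues satisfy lambda^2 - (trace)*lambda + det = 0
trace = 5 + 2 = 7
det = 5*2 - 5*4 = -10
discriminant = 7^2 - 4*(-10) = 89
spectral radius = max |eigenvalue| = 8.2170

8.2170


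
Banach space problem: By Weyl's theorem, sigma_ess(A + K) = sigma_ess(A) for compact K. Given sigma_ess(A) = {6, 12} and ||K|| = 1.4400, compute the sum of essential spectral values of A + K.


By Weyl's theorem, the essential spectrum is invariant under compact perturbations.
sigma_ess(A + K) = sigma_ess(A) = {6, 12}
Sum = 6 + 12 = 18

18


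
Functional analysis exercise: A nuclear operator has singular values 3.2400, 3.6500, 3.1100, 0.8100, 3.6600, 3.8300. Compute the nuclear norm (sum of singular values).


The nuclear norm is the sum of all singular values.
||T||_1 = 3.2400 + 3.6500 + 3.1100 + 0.8100 + 3.6600 + 3.8300
= 18.3000

18.3000


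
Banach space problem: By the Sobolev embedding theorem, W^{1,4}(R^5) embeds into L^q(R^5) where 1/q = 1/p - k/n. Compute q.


Using the Sobolev embedding formula: 1/q = 1/p - k/n
1/q = 1/4 - 1/5 = 1/20
q = 1/(1/20) = 20

20.0000


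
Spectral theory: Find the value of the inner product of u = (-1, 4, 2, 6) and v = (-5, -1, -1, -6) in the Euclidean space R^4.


Computing the standard inner product <u, v> = sum u_i * v_i
= -1*-5 + 4*-1 + 2*-1 + 6*-6
= 5 + -4 + -2 + -36
= -37

-37


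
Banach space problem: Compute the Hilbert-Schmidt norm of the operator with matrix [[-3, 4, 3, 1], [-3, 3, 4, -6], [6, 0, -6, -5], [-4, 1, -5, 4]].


The Hilbert-Schmidt norm is sqrt(sum of squares of all entries).
Sum of squares = (-3)^2 + 4^2 + 3^2 + 1^2 + (-3)^2 + 3^2 + 4^2 + (-6)^2 + 6^2 + 0^2 + (-6)^2 + (-5)^2 + (-4)^2 + 1^2 + (-5)^2 + 4^2
= 9 + 16 + 9 + 1 + 9 + 9 + 16 + 36 + 36 + 0 + 36 + 25 + 16 + 1 + 25 + 16 = 260
||T||_HS = sqrt(260) = 16.1245

16.1245


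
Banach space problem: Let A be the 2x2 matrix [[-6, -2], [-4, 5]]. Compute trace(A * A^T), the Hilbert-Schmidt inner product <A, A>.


trace(A * A^T) = sum of squares of all entries
= (-6)^2 + (-2)^2 + (-4)^2 + 5^2
= 36 + 4 + 16 + 25
= 81

81


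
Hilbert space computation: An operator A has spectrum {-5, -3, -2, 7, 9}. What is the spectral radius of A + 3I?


Spectrum of A + 3I = {-2, 0, 1, 10, 12}
Spectral radius = max |lambda| over the shifted spectrum
= max(2, 0, 1, 10, 12) = 12

12


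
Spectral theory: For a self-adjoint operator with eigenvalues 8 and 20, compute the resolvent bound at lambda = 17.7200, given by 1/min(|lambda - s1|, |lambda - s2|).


dist(17.7200, {8, 20}) = min(|17.7200 - 8|, |17.7200 - 20|)
= min(9.7200, 2.2800) = 2.2800
Resolvent bound = 1/2.2800 = 0.4386

0.4386


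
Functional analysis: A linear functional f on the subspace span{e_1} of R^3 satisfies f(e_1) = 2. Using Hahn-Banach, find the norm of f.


The norm of f is given by ||f|| = sup_{||x||=1} |f(x)|.
On span{e_1}, ||e_1|| = 1, so ||f|| = |f(e_1)| / ||e_1||
= |2| / 1 = 2.0000

2.0000


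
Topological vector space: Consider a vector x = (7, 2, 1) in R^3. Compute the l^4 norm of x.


The l^4 norm = (sum |x_i|^4)^(1/4)
Sum of 4th powers = 2401 + 16 + 1 = 2418
||x||_4 = (2418)^(1/4) = 7.0124

7.0124


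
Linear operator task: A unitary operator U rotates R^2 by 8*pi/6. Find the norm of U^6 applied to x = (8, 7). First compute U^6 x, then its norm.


U is a rotation by theta = 8*pi/6
U^6 = rotation by 6*theta = 48*pi/6 = 0*pi/6 (mod 2*pi)
cos(0*pi/6) = 1.0000, sin(0*pi/6) = 0.0000
U^6 x = (1.0000 * 8 - 0.0000 * 7, 0.0000 * 8 + 1.0000 * 7)
= (8.0000, 7.0000)
||U^6 x|| = sqrt(8.0000^2 + 7.0000^2) = sqrt(113.0000) = 10.6301

10.6301


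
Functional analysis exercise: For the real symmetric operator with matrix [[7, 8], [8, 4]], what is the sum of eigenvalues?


For a self-adjoint (symmetric) matrix, the eigenvalues are real.
The sum of eigenvalues equals the trace of the matrix.
trace = 7 + 4 = 11

11


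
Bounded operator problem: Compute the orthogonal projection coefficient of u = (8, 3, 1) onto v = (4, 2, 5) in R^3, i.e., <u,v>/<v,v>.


Computing <u,v> = 8*4 + 3*2 + 1*5 = 43
Computing <v,v> = 4^2 + 2^2 + 5^2 = 45
Projection coefficient = 43/45 = 0.9556

0.9556


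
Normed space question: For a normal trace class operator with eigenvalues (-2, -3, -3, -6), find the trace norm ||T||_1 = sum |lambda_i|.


For a normal operator, singular values equal |eigenvalues|.
Trace norm = sum |lambda_i| = 2 + 3 + 3 + 6
= 14

14


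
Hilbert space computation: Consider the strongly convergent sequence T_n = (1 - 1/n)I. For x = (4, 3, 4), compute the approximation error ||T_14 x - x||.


T_14 x - x = (1 - 1/14)x - x = -x/14
||x|| = sqrt(41) = 6.4031
||T_14 x - x|| = ||x||/14 = 6.4031/14 = 0.4574

0.4574


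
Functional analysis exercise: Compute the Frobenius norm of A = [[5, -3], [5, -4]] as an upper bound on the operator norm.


||A||_F^2 = sum a_ij^2
= 5^2 + (-3)^2 + 5^2 + (-4)^2
= 25 + 9 + 25 + 16 = 75
||A||_F = sqrt(75) = 8.6603

8.6603


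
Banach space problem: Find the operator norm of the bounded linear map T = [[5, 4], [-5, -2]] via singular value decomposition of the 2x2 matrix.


A^T A = [[50, 30], [30, 20]]
trace(A^T A) = 70, det(A^T A) = 100
discriminant = 70^2 - 4*100 = 4500
Largest eigenvalue of A^T A = (trace + sqrt(disc))/2 = 68.5410
||T|| = sqrt(68.5410) = 8.2790

8.2790


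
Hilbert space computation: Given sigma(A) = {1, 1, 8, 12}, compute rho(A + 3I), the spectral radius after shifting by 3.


Spectrum of A + 3I = {4, 4, 11, 15}
Spectral radius = max |lambda| over the shifted spectrum
= max(4, 4, 11, 15) = 15

15


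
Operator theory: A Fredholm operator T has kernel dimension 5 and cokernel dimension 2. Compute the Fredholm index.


The Fredholm index is defined as ind(T) = dim(ker T) - dim(coker T)
= 5 - 2
= 3

3


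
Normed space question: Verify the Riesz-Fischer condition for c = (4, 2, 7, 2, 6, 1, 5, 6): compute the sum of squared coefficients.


sum |c_n|^2 = 4^2 + 2^2 + 7^2 + 2^2 + 6^2 + 1^2 + 5^2 + 6^2
= 16 + 4 + 49 + 4 + 36 + 1 + 25 + 36
= 171

171


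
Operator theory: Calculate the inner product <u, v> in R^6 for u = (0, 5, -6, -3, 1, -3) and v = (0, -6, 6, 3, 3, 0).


Computing the standard inner product <u, v> = sum u_i * v_i
= 0*0 + 5*-6 + -6*6 + -3*3 + 1*3 + -3*0
= 0 + -30 + -36 + -9 + 3 + 0
= -72

-72


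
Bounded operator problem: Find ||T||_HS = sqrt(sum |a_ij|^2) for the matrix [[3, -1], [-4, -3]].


The Hilbert-Schmidt norm is sqrt(sum of squares of all entries).
Sum of squares = 3^2 + (-1)^2 + (-4)^2 + (-3)^2
= 9 + 1 + 16 + 9 = 35
||T||_HS = sqrt(35) = 5.9161

5.9161


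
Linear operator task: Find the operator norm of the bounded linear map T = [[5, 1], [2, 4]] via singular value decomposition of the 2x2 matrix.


A^T A = [[29, 13], [13, 17]]
trace(A^T A) = 46, det(A^T A) = 324
discriminant = 46^2 - 4*324 = 820
Largest eigenvalue of A^T A = (trace + sqrt(disc))/2 = 37.3178
||T|| = sqrt(37.3178) = 6.1088

6.1088


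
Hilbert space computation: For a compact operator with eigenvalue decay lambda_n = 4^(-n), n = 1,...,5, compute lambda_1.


The eigenvalue formula gives lambda_1 = 1/4^1
= 1/4
= 0.2500

0.2500


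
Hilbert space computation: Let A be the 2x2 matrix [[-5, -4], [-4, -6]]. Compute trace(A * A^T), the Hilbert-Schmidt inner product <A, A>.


trace(A * A^T) = sum of squares of all entries
= (-5)^2 + (-4)^2 + (-4)^2 + (-6)^2
= 25 + 16 + 16 + 36
= 93

93


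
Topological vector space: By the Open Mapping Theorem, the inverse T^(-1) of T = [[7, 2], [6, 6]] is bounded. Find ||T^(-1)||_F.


det(T) = 7*6 - 2*6 = 30
T^(-1) = (1/30) * [[6, -2], [-6, 7]] = [[0.2000, -0.0667], [-0.2000, 0.2333]]
||T^(-1)||_F^2 = 0.2000^2 + (-0.0667)^2 + (-0.2000)^2 + 0.2333^2 = 0.1389
||T^(-1)||_F = sqrt(0.1389) = 0.3727

0.3727


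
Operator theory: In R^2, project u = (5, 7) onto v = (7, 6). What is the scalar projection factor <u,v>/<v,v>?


Computing <u,v> = 5*7 + 7*6 = 77
Computing <v,v> = 7^2 + 6^2 = 85
Projection coefficient = 77/85 = 0.9059

0.9059


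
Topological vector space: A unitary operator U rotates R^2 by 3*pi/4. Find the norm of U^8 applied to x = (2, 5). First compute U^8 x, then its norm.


U is a rotation by theta = 3*pi/4
U^8 = rotation by 8*theta = 24*pi/4 = 0*pi/4 (mod 2*pi)
cos(0*pi/4) = 1.0000, sin(0*pi/4) = 0.0000
U^8 x = (1.0000 * 2 - 0.0000 * 5, 0.0000 * 2 + 1.0000 * 5)
= (2.0000, 5.0000)
||U^8 x|| = sqrt(2.0000^2 + 5.0000^2) = sqrt(29.0000) = 5.3852

5.3852


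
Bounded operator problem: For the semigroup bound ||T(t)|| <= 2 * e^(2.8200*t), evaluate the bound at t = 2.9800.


||T(2.9800)|| <= 2 * exp(2.8200 * 2.9800)
= 2 * exp(8.4036)
= 2 * 4463.1050
= 8926.2101

8926.2101


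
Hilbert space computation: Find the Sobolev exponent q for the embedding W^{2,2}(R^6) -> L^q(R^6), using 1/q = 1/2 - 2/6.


Using the Sobolev embedding formula: 1/q = 1/p - k/n
1/q = 1/2 - 2/6 = 1/6
q = 1/(1/6) = 6

6.0000


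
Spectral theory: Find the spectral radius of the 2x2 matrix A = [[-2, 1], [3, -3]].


For a 2x2 matrix, eigenvalues satisfy lambda^2 - (trace)*lambda + det = 0
trace = -2 + -3 = -5
det = -2*-3 - 1*3 = 3
discriminant = (-5)^2 - 4*(3) = 13
spectral radius = max |eigenvalue| = 4.3028

4.3028


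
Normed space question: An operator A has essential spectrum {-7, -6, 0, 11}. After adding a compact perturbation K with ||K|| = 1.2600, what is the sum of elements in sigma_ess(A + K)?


By Weyl's theorem, the essential spectrum is invariant under compact perturbations.
sigma_ess(A + K) = sigma_ess(A) = {-7, -6, 0, 11}
Sum = -7 + -6 + 0 + 11 = -2

-2
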